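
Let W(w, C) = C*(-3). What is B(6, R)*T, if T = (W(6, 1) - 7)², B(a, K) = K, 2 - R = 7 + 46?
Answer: -5100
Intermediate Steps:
R = -51 (R = 2 - (7 + 46) = 2 - 1*53 = 2 - 53 = -51)
W(w, C) = -3*C
T = 100 (T = (-3*1 - 7)² = (-3 - 7)² = (-10)² = 100)
B(6, R)*T = -51*100 = -5100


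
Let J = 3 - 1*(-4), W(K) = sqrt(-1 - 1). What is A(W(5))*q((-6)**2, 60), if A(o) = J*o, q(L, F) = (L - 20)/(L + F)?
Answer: 7*I*sqrt(2)/6 ≈ 1.6499*I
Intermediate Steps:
W(K) = I*sqrt(2) (W(K) = sqrt(-2) = I*sqrt(2))
J = 7 (J = 3 + 4 = 7)
q(L, F) = (-20 + L)/(F + L)
A(o) = 7*o
A(W(5))*q((-6)**2, 60) = (7*(I*sqrt(2)))*((-20 + (-6)**2)/(60 + (-6)**2)) = (7*I*sqrt(2))*((-20 + 36)/(60 + 36)) = (7*I*sqrt(2))*(16/96) = (7*I*sqrt(2))*((1/96)*16) = (7*I*sqrt(2))*(1/6) = 7*I*sqrt(2)/6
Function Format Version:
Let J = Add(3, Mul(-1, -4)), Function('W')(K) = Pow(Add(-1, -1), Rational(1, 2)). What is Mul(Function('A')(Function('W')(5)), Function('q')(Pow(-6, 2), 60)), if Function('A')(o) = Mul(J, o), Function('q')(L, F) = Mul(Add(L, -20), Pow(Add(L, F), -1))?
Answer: Mul(Rational(7, 6), I, Pow(2, Rational(1, 2))) ≈ Mul(1.6499, I)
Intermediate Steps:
Function('W')(K) = Mul(I, Pow(2, Rational(1, 2))) (Function('W')(K) = Pow(-2, Rational(1, 2)) = Mul(I, Pow(2, Rational(1, 2))))
J = 7 (J = Add(3, 4) = 7)
Function('q')(L, F) = Mul(Pow(Add(F, L), -1), Add(-20, L)) (Function('q')(L, F) = Mul(Add(-20, L), Pow(Add(F, L), -1)) = Mul(Pow(Add(F, L), -1), Add(-20, L)))
Function('A')(o) = Mul(7, o)
Mul(Function('A')(Function('W')(5)), Function('q')(Pow(-6, 2), 60)) = Mul(Mul(7, Mul(I, Pow(2, Rational(1, 2)))), Mul(Pow(Add(60, Pow(-6, 2)), -1), Add(-20, Pow(-6, 2)))) = Mul(Mul(7, I, Pow(2, Rational(1, 2))), Mul(Pow(Add(60, 36), -1), Add(-20, 36))) = Mul(Mul(7, I, Pow(2, Rational(1, 2))), Mul(Pow(96, -1), 16)) = Mul(Mul(7, I, Pow(2, Rational(1, 2))), Mul(Rational(1, 96), 16)) = Mul(Mul(7, I, Pow(2, Rational(1, 2))), Rational(1, 6)) = Mul(Rational(7, 6), I, Pow(2, Rational(1, 2)))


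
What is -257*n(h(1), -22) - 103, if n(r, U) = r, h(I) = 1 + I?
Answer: -617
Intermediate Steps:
-257*n(h(1), -22) - 103 = -257*(1 + 1) - 103 = -257*2 - 103 = -514 - 103 = -617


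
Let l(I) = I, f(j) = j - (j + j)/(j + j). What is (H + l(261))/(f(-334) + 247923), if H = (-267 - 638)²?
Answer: 409643/123794 ≈ 3.3091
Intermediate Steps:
f(j) = -1 + j (f(j) = j - 2*j/(2*j) = j - 2*j*1/(2*j) = j - 1*1 = j - 1 = -1 + j)
H = 819025 (H = (-905)² = 819025)
(H + l(261))/(f(-334) + 247923) = (819025 + 261)/((-1 - 334) + 247923) = 819286/(-335 + 247923) = 819286/247588 = 819286*(1/247588) = 409643/123794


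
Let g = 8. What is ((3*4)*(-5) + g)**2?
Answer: 2704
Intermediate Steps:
((3*4)*(-5) + g)**2 = ((3*4)*(-5) + 8)**2 = (12*(-5) + 8)**2 = (-60 + 8)**2 = (-52)**2 = 2704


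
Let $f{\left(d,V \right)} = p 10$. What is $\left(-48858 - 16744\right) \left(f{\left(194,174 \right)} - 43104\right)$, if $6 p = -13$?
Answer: $\frac{8487389954}{3} \approx 2.8291 \cdot 10^{9}$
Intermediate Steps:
$p = - \frac{13}{6}$ ($p = \frac{1}{6} \left(-13\right) = - \frac{13}{6} \approx -2.1667$)
$f{\left(d,V \right)} = - \frac{65}{3}$ ($f{\left(d,V \right)} = \left(- \frac{13}{6}\right) 10 = - \frac{65}{3}$)
$\left(-48858 - 16744\right) \left(f{\left(194,174 \right)} - 43104\right) = \left(-48858 - 16744\right) \left(- \frac{65}{3} - 43104\right) = \left(-65602\right) \left(- \frac{129377}{3}\right) = \frac{8487389954}{3}$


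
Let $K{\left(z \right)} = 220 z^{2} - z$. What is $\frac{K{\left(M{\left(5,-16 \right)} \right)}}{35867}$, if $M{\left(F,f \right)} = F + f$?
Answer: $\frac{26631}{35867} \approx 0.74249$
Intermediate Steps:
$K{\left(z \right)} = - z + 220 z^{2}$
$\frac{K{\left(M{\left(5,-16 \right)} \right)}}{35867} = \frac{\left(5 - 16\right) \left(-1 + 220 \left(5 - 16\right)\right)}{35867} = - 11 \left(-1 + 220 \left(-11\right)\right) \frac{1}{35867} = - 11 \left(-1 - 2420\right) \frac{1}{35867} = \left(-11\right) \left(-2421\right) \frac{1}{35867} = 26631 \cdot \frac{1}{35867} = \frac{26631}{35867}$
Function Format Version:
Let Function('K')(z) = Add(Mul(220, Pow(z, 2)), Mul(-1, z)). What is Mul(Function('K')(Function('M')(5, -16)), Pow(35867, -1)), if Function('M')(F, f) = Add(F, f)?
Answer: Rational(26631, 35867) ≈ 0.74249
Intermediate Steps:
Function('K')(z) = Add(Mul(-1, z), Mul(220, Pow(z, 2)))
Mul(Function('K')(Function('M')(5, -16)), Pow(35867, -1)) = Mul(Mul(Add(5, -16), Add(-1, Mul(220, Add(5, -16)))), Pow(35867, -1)) = Mul(Mul(-11, Add(-1, Mul(220, -11))), Rational(1, 35867)) = Mul(Mul(-11, Add(-1, -2420)), Rational(1, 35867)) = Mul(Mul(-11, -2421), Rational(1, 35867)) = Mul(26631, Rational(1, 35867)) = Rational(26631, 35867)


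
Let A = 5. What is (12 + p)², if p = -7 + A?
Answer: 100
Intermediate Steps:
p = -2 (p = -7 + 5 = -2)
(12 + p)² = (12 - 2)² = 10² = 100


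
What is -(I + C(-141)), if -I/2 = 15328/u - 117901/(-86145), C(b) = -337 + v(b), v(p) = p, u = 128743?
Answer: 5334289139336/11090565735 ≈ 480.98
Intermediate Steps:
C(b) = -337 + b
I = -32998718006/11090565735 (I = -2*(15328/128743 - 117901/(-86145)) = -2*(15328*(1/128743) - 117901*(-1/86145)) = -2*(15328/128743 + 117901/86145) = -2*16499359003/11090565735 = -32998718006/11090565735 ≈ -2.9754)
-(I + C(-141)) = -(-32998718006/11090565735 + (-337 - 141)) = -(-32998718006/11090565735 - 478) = -1*(-5334289139336/11090565735) = 5334289139336/11090565735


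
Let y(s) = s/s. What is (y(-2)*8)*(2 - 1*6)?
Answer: -32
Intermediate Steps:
y(s) = 1
(y(-2)*8)*(2 - 1*6) = (1*8)*(2 - 1*6) = 8*(2 - 6) = 8*(-4) = -32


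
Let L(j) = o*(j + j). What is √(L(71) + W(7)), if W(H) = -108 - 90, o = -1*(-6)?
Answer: √654 ≈ 25.573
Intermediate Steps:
o = 6
W(H) = -198
L(j) = 12*j (L(j) = 6*(j + j) = 6*(2*j) = 12*j)
√(L(71) + W(7)) = √(12*71 - 198) = √(852 - 198) = √654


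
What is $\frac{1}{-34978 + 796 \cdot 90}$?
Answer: $\frac{1}{36662} \approx 2.7276 \cdot 10^{-5}$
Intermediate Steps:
$\frac{1}{-34978 + 796 \cdot 90} = \frac{1}{-34978 + 71640} = \frac{1}{36662}$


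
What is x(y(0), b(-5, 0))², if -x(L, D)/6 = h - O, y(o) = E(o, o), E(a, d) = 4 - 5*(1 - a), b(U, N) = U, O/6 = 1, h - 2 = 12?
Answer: 2304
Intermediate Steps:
h = 14 (h = 2 + 12 = 14)
O = 6 (O = 6*1 = 6)
E(a, d) = -1 + 5*a (E(a, d) = 4 + (-5 + 5*a) = -1 + 5*a)
y(o) = -1 + 5*o
x(L, D) = -48 (x(L, D) = -6*(14 - 1*6) = -6*(14 - 6) = -6*8 = -48)
x(y(0), b(-5, 0))² = (-48)² = 2304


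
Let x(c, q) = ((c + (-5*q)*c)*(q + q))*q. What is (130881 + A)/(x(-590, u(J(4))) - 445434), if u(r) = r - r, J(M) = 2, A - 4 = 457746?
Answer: -588631/445434 ≈ -1.3215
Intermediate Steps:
A = 457750 (A = 4 + 457746 = 457750)
u(r) = 0
x(c, q) = 2*q²*(c - 5*c*q) (x(c, q) = ((c - 5*c*q)*(2*q))*q = (2*q*(c - 5*c*q))*q = 2*q²*(c - 5*c*q))
(130881 + A)/(x(-590, u(J(4))) - 445434) = (130881 + 457750)/(2*(-590)*0²*(1 - 5*0) - 445434) = 588631/(2*(-590)*0*(1 + 0) - 445434) = 588631/(2*(-590)*0*1 - 445434) = 588631/(0 - 445434) = 588631/(-445434) = 588631*(-1/445434) = -588631/445434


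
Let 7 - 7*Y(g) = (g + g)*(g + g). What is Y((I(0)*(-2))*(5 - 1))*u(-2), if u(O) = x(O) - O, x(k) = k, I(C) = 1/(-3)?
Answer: 0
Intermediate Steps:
I(C) = -1/3
u(O) = 0 (u(O) = O - O = 0)
Y(g) = 1 - 4*g**2/7 (Y(g) = 1 - (g + g)*(g + g)/7 = 1 - 2*g*2*g/7 = 1 - 4*g**2/7)
Y((I(0)*(-2))*(5 - 1))*u(-2) = (1 - 4*4*(5 - 1)**2/9/7)*0 = (1 - 4*((2/3)*4)**2/7)*0 = (1 - 4*(8/3)**2/7)*0 = (1 - 4/7*64/9)*0 = (1 - 256/63)*0 = -193/63*0 = 0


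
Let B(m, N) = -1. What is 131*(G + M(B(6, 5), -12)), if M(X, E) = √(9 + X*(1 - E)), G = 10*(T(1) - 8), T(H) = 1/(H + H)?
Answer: -9825 + 262*I ≈ -9825.0 + 262.0*I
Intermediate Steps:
T(H) = 1/(2*H)
G = -75 (G = 10*((½)/1 - 8) = 10*((½)*1 - 8) = 10*(½ - 8) = 10*(-15/2) = -75)
131*(G + M(B(6, 5), -12)) = 131*(-75 + √(9 - 1 - 1*(-12)*(-1))) = 131*(-75 + √(9 - 1 - 12)) = 131*(-75 + √(-4)) = 131*(-75 + 2*I) = -9825 + 262*I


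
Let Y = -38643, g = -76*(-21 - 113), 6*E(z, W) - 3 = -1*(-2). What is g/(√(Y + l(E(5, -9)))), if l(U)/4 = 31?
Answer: -10184*I*√38519/38519 ≈ -51.89*I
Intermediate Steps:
E(z, W) = ⅚ (E(z, W) = ½ + (-1*(-2))/6 = ½ + (⅙)*2 = ½ + ⅓ = ⅚)
g = 10184 (g = -76*(-134) = 10184)
l(U) = 124 (l(U) = 4*31 = 124)
g/(√(Y + l(E(5, -9)))) = 10184/(√(-38643 + 124)) = 10184/(√(-38519)) = 10184/((I*√38519)) = 10184*(-I*√38519/38519) = -10184*I*√38519/38519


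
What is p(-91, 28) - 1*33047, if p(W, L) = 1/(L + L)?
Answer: -1850631/56 ≈ -33047.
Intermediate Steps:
p(W, L) = 1/(2*L)
p(-91, 28) - 1*33047 = (½)/28 - 1*33047 = (½)*(1/28) - 33047 = 1/56 - 33047 = -1850631/56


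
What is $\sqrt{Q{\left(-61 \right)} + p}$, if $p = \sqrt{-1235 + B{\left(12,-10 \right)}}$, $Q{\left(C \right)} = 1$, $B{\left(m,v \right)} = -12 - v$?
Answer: $\sqrt{1 + i \sqrt{1237}} \approx 4.2535 + 4.1343 i$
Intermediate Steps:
$p = i \sqrt{1237}$ ($p = \sqrt{-1235 - 2} = \sqrt{-1237} = i \sqrt{1237} \approx 35.171 i$)
$\sqrt{Q{\left(-61 \right)} + p} = \sqrt{1 + i \sqrt{1237}}$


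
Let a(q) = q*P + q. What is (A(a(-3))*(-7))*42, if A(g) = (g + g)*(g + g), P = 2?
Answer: -95256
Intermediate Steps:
a(q) = 3*q (a(q) = q*2 + q = 2*q + q = 3*q)
A(g) = 4*g**2 (A(g) = (2*g)*(2*g) = 4*g**2)
(A(a(-3))*(-7))*42 = ((4*(3*(-3))**2)*(-7))*42 = ((4*(-9)**2)*(-7))*42 = ((4*81)*(-7))*42 = (324*(-7))*42 = -2268*42 = -95256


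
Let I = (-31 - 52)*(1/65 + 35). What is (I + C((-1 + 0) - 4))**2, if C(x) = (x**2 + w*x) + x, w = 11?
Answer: 36550939489/4225 ≈ 8.6511e+6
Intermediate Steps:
C(x) = x**2 + 12*x (C(x) = (x**2 + 11*x) + x = x**2 + 12*x)
I = -188908/65 (I = -83*(1/65 + 35) = -83*2276/65 = -188908/65 ≈ -2906.3)
(I + C((-1 + 0) - 4))**2 = (-188908/65 + ((-1 + 0) - 4)*(12 + ((-1 + 0) - 4)))**2 = (-188908/65 + (-1 - 4)*(12 + (-1 - 4)))**2 = (-188908/65 - 5*(12 - 5))**2 = (-188908/65 - 5*7)**2 = (-188908/65 - 35)**2 = (-191183/65)**2 = 36550939489/4225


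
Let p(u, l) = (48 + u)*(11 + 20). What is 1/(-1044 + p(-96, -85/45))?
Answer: -1/2532 ≈ -0.00039494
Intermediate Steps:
p(u, l) = 1488 + 31*u (p(u, l) = (48 + u)*31 = 1488 + 31*u)
1/(-1044 + p(-96, -85/45)) = 1/(-1044 + (1488 + 31*(-96))) = 1/(-1044 + (1488 - 2976)) = 1/(-1044 - 1488) = 1/(-2532) = -1/2532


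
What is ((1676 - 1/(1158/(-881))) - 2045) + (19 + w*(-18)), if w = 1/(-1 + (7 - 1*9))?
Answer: -397471/1158 ≈ -343.24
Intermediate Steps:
w = -1/3 (w = 1/(-1 + (7 - 9)) = 1/(-1 - 2) = 1/(-3) = -1/3 ≈ -0.33333)
((1676 - 1/(1158/(-881))) - 2045) + (19 + w*(-18)) = ((1676 - 1/(1158/(-881))) - 2045) + (19 - 1/3*(-18)) = ((1676 - 1/(1158*(-1/881))) - 2045) + (19 + 6) = ((1676 - 1/(-1158/881)) - 2045) + 25 = ((1676 - 1*(-881/1158)) - 2045) + 25 = ((1676 + 881/1158) - 2045) + 25 = (1941689/1158 - 2045) + 25 = -426421/1158 + 25 = -397471/1158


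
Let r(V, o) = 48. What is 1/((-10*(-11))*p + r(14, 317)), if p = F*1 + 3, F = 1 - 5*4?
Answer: -1/1712 ≈ -0.00058411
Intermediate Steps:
F = -19 (F = 1 - 20 = -19)
p = -16 (p = -19*1 + 3 = -19 + 3 = -16)
1/((-10*(-11))*p + r(14, 317)) = 1/(-10*(-11)*(-16) + 48) = 1/(110*(-16) + 48) = 1/(-1760 + 48) = 1/(-1712) = -1/1712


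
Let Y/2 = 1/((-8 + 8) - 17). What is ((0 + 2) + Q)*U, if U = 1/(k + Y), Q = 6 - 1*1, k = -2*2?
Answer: -17/10 ≈ -1.7000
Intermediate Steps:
Y = -2/17 (Y = 2/((-8 + 8) - 17) = 2/(0 - 17) = 2/(-17) = 2*(-1/17) = -2/17 ≈ -0.11765)
k = -4
Q = 5 (Q = 6 - 1 = 5)
U = -17/70 (U = 1/(-4 - 2/17) = 1/(-70/17) = -17/70 ≈ -0.24286)
((0 + 2) + Q)*U = ((0 + 2) + 5)*(-17/70) = (2 + 5)*(-17/70) = 7*(-17/70) = -17/10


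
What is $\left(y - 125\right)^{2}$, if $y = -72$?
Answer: $38809$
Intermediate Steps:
$\left(y - 125\right)^{2} = \left(-72 - 125\right)^{2} = \left(-197\right)^{2} = 38809$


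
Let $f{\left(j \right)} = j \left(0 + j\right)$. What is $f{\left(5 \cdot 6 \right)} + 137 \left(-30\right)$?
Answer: $-3210$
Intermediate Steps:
$f{\left(j \right)} = j^{2}$ ($f{\left(j \right)} = j j = j^{2}$)
$f{\left(5 \cdot 6 \right)} + 137 \left(-30\right) = \left(5 \cdot 6\right)^{2} + 137 \left(-30\right) = 30^{2} - 4110 = 900 - 4110 = -3210$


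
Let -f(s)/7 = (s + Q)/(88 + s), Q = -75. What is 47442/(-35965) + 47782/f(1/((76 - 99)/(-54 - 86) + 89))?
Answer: 53933899040278/6733259405 ≈ 8010.1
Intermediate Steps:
f(s) = -7*(-75 + s)/(88 + s) (f(s) = -7*(s - 75)/(88 + s) = -7*(-75 + s)/(88 + s))
47442/(-35965) + 47782/f(1/((76 - 99)/(-54 - 86) + 89)) = 47442/(-35965) + 47782/((7*(75 - 1/((76 - 99)/(-54 - 86) + 89))/(88 + 1/((76 - 99)/(-54 - 86) + 89)))) = 47442*(-1/35965) + 47782/((7*(75 - 1/(-23/(-140) + 89))/(88 + 1/(-23/(-140) + 89)))) = -47442/35965 + 47782/((7*(75 - 1/(-23*(-1/140) + 89))/(88 + 1/(-23*(-1/140) + 89)))) = -47442/35965 + 47782/((7*(75 - 1/(23/140 + 89))/(88 + 1/(23/140 + 89)))) = -47442/35965 + 47782/((7*(75 - 1/12483/140)/(88 + 1/(12483/140)))) = -47442/35965 + 47782/((7*(75 - 1*140/12483)/(88 + 140/12483))) = -47442/35965 + 47782/((7*(75 - 140/12483)/(1098644/12483))) = -47442/35965 + 47782/((7*(12483/1098644)*(936085/12483))) = -47442/35965 + 47782/(6552595/1098644) = -47442/35965 + 47782*(1098644/6552595) = -47442/35965 + 7499343944/936085 = 53933899040278/6733259405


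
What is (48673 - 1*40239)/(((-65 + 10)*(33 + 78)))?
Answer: -8434/6105 ≈ -1.3815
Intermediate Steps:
(48673 - 1*40239)/(((-65 + 10)*(33 + 78))) = (48673 - 40239)/((-55*111)) = 8434/(-6105) = 8434*(-1/6105) = -8434/6105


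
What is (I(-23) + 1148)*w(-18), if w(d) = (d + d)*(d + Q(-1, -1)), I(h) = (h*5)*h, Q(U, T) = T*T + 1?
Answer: 2184768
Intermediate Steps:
Q(U, T) = 1 + T**2 (Q(U, T) = T**2 + 1 = 1 + T**2)
I(h) = 5*h**2 (I(h) = (5*h)*h = 5*h**2)
w(d) = 2*d*(2 + d) (w(d) = (d + d)*(d + (1 + (-1)**2)) = (2*d)*(d + (1 + 1)) = (2*d)*(d + 2) = (2*d)*(2 + d) = 2*d*(2 + d))
(I(-23) + 1148)*w(-18) = (5*(-23)**2 + 1148)*(2*(-18)*(2 - 18)) = (5*529 + 1148)*(2*(-18)*(-16)) = (2645 + 1148)*576 = 3793*576 = 2184768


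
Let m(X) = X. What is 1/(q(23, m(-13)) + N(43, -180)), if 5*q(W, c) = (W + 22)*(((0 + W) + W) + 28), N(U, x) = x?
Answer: 1/486 ≈ 0.0020576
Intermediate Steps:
q(W, c) = (22 + W)*(28 + 2*W)/5 (q(W, c) = ((W + 22)*(((0 + W) + W) + 28))/5 = ((22 + W)*((W + W) + 28))/5 = ((22 + W)*(2*W + 28))/5 = ((22 + W)*(28 + 2*W))/5 = (22 + W)*(28 + 2*W)/5)
1/(q(23, m(-13)) + N(43, -180)) = 1/((616/5 + (2/5)*23**2 + (72/5)*23) - 180) = 1/((616/5 + (2/5)*529 + 1656/5) - 180) = 1/((616/5 + 1058/5 + 1656/5) - 180) = 1/(666 - 180) = 1/486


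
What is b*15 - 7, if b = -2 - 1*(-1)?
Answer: -22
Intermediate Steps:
b = -1 (b = -2 + 1 = -1)
b*15 - 7 = -1*15 - 7 = -15 - 7 = -22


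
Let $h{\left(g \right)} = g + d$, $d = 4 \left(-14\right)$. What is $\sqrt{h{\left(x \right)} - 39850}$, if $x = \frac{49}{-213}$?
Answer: $\frac{i \sqrt{1810505751}}{213} \approx 199.77 i$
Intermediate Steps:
$x = - \frac{49}{213}$ ($x = 49 \left(- \frac{1}{213}\right) = - \frac{49}{213} \approx -0.23005$)
$d = -56$
$h{\left(g \right)} = -56 + g$ ($h{\left(g \right)} = g - 56 = -56 + g$)
$\sqrt{h{\left(x \right)} - 39850} = \sqrt{\left(-56 - \frac{49}{213}\right) - 39850} = \sqrt{- \frac{11977}{213} - 39850} = \sqrt{- \frac{8500027}{213}} = \frac{i \sqrt{1810505751}}{213}$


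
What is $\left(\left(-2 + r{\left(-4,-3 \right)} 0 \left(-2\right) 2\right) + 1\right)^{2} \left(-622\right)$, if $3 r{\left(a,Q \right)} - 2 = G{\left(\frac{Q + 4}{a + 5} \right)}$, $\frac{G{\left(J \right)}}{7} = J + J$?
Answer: $-622$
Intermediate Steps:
$G{\left(J \right)} = 14 J$ ($G{\left(J \right)} = 7 \left(J + J\right) = 7 \cdot 2 J = 14 J$)
$r{\left(a,Q \right)} = \frac{2}{3} + \frac{14 \left(4 + Q\right)}{3 \left(5 + a\right)}$ ($r{\left(a,Q \right)} = \frac{2}{3} + \frac{14 \frac{Q + 4}{a + 5}}{3} = \frac{2}{3} + \frac{14 \frac{4 + Q}{5 + a}}{3} = \frac{2}{3} + \frac{14 \frac{1}{5 + a} \left(4 + Q\right)}{3} = \frac{2}{3} + \frac{14 \left(4 + Q\right)}{3 \left(5 + a\right)}$)
$\left(\left(-2 + r{\left(-4,-3 \right)} 0 \left(-2\right) 2\right) + 1\right)^{2} \left(-622\right) = \left(\left(-2 + \frac{2 \left(33 - 4 + 7 \left(-3\right)\right)}{3 \left(5 - 4\right)} 0 \left(-2\right) 2\right) + 1\right)^{2} \left(-622\right) = \left(\left(-2 + \frac{2 \left(33 - 4 - 21\right)}{3 \cdot 1} \cdot 0 \left(-2\right) 2\right) + 1\right)^{2} \left(-622\right) = \left(\left(-2 + \frac{2}{3} \cdot 1 \cdot 8 \cdot 0 \left(-2\right) 2\right) + 1\right)^{2} \left(-622\right) = \left(\left(-2 + \frac{16}{3} \cdot 0 \left(-2\right) 2\right) + 1\right)^{2} \left(-622\right) = \left(\left(-2 + 0 \left(-2\right) 2\right) + 1\right)^{2} \left(-622\right) = \left(\left(-2 + 0 \cdot 2\right) + 1\right)^{2} \left(-622\right) = \left(\left(-2 + 0\right) + 1\right)^{2} \left(-622\right) = \left(-2 + 1\right)^{2} \left(-622\right) = \left(-1\right)^{2} \left(-622\right) = 1 \left(-622\right) = -622$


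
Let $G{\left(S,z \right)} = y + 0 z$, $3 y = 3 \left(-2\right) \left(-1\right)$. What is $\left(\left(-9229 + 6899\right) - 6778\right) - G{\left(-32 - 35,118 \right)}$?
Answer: $-9110$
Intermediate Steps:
$y = 2$ ($y = \frac{3 \left(-2\right) \left(-1\right)}{3} = \frac{\left(-6\right) \left(-1\right)}{3} = \frac{1}{3} \cdot 6 = 2$)
$G{\left(S,z \right)} = 2$ ($G{\left(S,z \right)} = 2 + 0 z = 2 + 0 = 2$)
$\left(\left(-9229 + 6899\right) - 6778\right) - G{\left(-32 - 35,118 \right)} = \left(\left(-9229 + 6899\right) - 6778\right) - 2 = \left(-2330 - 6778\right) - 2 = -9108 - 2 = -9110$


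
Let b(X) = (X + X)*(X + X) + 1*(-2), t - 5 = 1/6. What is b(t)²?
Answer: 889249/81 ≈ 10978.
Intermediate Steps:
t = 31/6 (t = 5 + 1/6 = 5 + ⅙ = 31/6 ≈ 5.1667)
b(X) = -2 + 4*X² (b(X) = (2*X)*(2*X) - 2 = 4*X² - 2 = -2 + 4*X²)
b(t)² = (-2 + 4*(31/6)²)² = (-2 + 4*(961/36))² = (-2 + 961/9)² = (943/9)² = 889249/81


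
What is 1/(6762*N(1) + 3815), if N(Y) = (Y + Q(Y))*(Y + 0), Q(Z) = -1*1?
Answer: 1/3815 ≈ 0.00026212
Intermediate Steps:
Q(Z) = -1
N(Y) = Y*(-1 + Y) (N(Y) = (Y - 1)*(Y + 0) = (-1 + Y)*Y = Y*(-1 + Y))
1/(6762*N(1) + 3815) = 1/(6762*(1*(-1 + 1)) + 3815) = 1/(6762*(1*0) + 3815) = 1/(6762*0 + 3815) = 1/(0 + 3815) = 1/3815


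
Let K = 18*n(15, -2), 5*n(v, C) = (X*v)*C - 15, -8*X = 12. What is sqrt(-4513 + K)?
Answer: I*sqrt(4405) ≈ 66.37*I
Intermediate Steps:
X = -3/2 (X = -1/8*12 = -3/2 ≈ -1.5000)
n(v, C) = -3 - 3*C*v/10 (n(v, C) = ((-3*v/2)*C - 15)/5 = (-3*C*v/2 - 15)/5 = (-15 - 3*C*v/2)/5 = -3 - 3*C*v/10)
K = 108 (K = 18*(-3 - 3/10*(-2)*15) = 18*(-3 + 9) = 18*6 = 108)
sqrt(-4513 + K) = sqrt(-4513 + 108) = sqrt(-4405) = I*sqrt(4405)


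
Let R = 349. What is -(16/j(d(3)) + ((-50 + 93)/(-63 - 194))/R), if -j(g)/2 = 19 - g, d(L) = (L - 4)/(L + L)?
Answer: 4310209/10314695 ≈ 0.41787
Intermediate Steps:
d(L) = (-4 + L)/(2*L) (d(L) = (-4 + L)/((2*L)) = (-4 + L)*(1/(2*L)) = (-4 + L)/(2*L))
j(g) = -38 + 2*g (j(g) = -2*(19 - g) = -38 + 2*g)
-(16/j(d(3)) + ((-50 + 93)/(-63 - 194))/R) = -(16/(-38 + 2*((½)*(-4 + 3)/3)) + ((-50 + 93)/(-63 - 194))/349) = -(16/(-38 + 2*((½)*(⅓)*(-1))) + (43/(-257))*(1/349)) = -(16/(-38 + 2*(-⅙)) + (43*(-1/257))*(1/349)) = -(16/(-38 - ⅓) - 43/257*1/349) = -(16/(-115/3) - 43/89693) = -(16*(-3/115) - 43/89693) = -(-48/115 - 43/89693) = -1*(-4310209/10314695) = 4310209/10314695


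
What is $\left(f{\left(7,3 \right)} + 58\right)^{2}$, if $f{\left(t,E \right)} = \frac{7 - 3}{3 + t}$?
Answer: $\frac{85264}{25} \approx 3410.6$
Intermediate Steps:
$f{\left(t,E \right)} = \frac{4}{3 + t}$
$\left(f{\left(7,3 \right)} + 58\right)^{2} = \left(\frac{4}{3 + 7} + 58\right)^{2} = \left(\frac{4}{10} + 58\right)^{2} = \left(4 \cdot \frac{1}{10} + 58\right)^{2} = \left(\frac{2}{5} + 58\right)^{2} = \left(\frac{292}{5}\right)^{2} = \frac{85264}{25}$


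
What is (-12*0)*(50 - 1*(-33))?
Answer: 0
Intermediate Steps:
(-12*0)*(50 - 1*(-33)) = 0*(50 + 33) = 0*83 = 0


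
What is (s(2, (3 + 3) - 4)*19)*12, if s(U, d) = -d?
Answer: -456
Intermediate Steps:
(s(2, (3 + 3) - 4)*19)*12 = (-((3 + 3) - 4)*19)*12 = (-(6 - 4)*19)*12 = (-1*2*19)*12 = -2*19*12 = -38*12 = -456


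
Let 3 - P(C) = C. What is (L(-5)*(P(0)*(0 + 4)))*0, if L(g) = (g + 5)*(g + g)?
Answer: 0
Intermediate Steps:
P(C) = 3 - C
L(g) = 2*g*(5 + g) (L(g) = (5 + g)*(2*g) = 2*g*(5 + g))
(L(-5)*(P(0)*(0 + 4)))*0 = ((2*(-5)*(5 - 5))*((3 - 1*0)*(0 + 4)))*0 = ((2*(-5)*0)*((3 + 0)*4))*0 = (0*(3*4))*0 = (0*12)*0 = 0*0 = 0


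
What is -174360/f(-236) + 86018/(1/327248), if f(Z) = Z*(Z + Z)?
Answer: 391949717870941/13924 ≈ 2.8149e+10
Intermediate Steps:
f(Z) = 2*Z² (f(Z) = Z*(2*Z) = 2*Z²)
-174360/f(-236) + 86018/(1/327248) = -174360/(2*(-236)²) + 86018/(1/327248) = -174360/(2*55696) + 86018/(1/327248) = -174360/111392 + 86018*327248 = -174360*1/111392 + 28149218464 = -21795/13924 + 28149218464 = 391949717870941/13924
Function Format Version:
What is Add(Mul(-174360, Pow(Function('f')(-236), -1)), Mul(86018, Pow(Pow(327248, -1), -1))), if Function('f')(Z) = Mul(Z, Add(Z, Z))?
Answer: Rational(391949717870941, 13924) ≈ 2.8149e+10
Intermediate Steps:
Function('f')(Z) = Mul(2, Pow(Z, 2)) (Function('f')(Z) = Mul(Z, Mul(2, Z)) = Mul(2, Pow(Z, 2)))
Add(Mul(-174360, Pow(Function('f')(-236), -1)), Mul(86018, Pow(Pow(327248, -1), -1))) = Add(Mul(-174360, Pow(Mul(2, Pow(-236, 2)), -1)), Mul(86018, Pow(Pow(327248, -1), -1))) = Add(Mul(-174360, Pow(Mul(2, 55696), -1)), Mul(86018, Pow(Rational(1, 327248), -1))) = Add(Mul(-174360, Pow(111392, -1)), Mul(86018, 327248)) = Add(Mul(-174360, Rational(1, 111392)), 28149218464) = Add(Rational(-21795, 13924), 28149218464) = Rational(391949717870941, 13924)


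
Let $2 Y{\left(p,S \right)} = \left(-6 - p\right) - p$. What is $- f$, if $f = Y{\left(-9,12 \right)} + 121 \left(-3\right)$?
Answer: $357$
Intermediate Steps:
$Y{\left(p,S \right)} = -3 - p$ ($Y{\left(p,S \right)} = \frac{\left(-6 - p\right) - p}{2} = \frac{-6 - 2 p}{2} = -3 - p$)
$f = -357$ ($f = \left(-3 - -9\right) + 121 \left(-3\right) = \left(-3 + 9\right) - 363 = 6 - 363 = -357$)
$- f = \left(-1\right) \left(-357\right) = 357$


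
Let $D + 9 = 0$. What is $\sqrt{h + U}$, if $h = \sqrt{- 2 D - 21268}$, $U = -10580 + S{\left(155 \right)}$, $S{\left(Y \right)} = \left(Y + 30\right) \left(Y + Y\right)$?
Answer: $\sqrt{46770 + 25 i \sqrt{34}} \approx 216.26 + 0.337 i$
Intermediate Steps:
$S{\left(Y \right)} = 2 Y \left(30 + Y\right)$ ($S{\left(Y \right)} = \left(30 + Y\right) 2 Y = 2 Y \left(30 + Y\right)$)
$D = -9$ ($D = -9 + 0 = -9$)
$U = 46770$ ($U = -10580 + 2 \cdot 155 \left(30 + 155\right) = -10580 + 2 \cdot 155 \cdot 185 = -10580 + 57350 = 46770$)
$h = 25 i \sqrt{34}$ ($h = \sqrt{\left(-2\right) \left(-9\right) - 21268} = \sqrt{18 - 21268} = \sqrt{-21250} = 25 i \sqrt{34} \approx 145.77 i$)
$\sqrt{h + U} = \sqrt{25 i \sqrt{34} + 46770} = \sqrt{46770 + 25 i \sqrt{34}}$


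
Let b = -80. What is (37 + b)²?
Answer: 1849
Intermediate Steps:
(37 + b)² = (37 - 80)² = (-43)² = 1849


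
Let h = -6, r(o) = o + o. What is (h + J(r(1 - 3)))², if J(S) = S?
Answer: 100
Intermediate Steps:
r(o) = 2*o
(h + J(r(1 - 3)))² = (-6 + 2*(1 - 3))² = (-6 + 2*(-2))² = (-6 - 4)² = (-10)² = 100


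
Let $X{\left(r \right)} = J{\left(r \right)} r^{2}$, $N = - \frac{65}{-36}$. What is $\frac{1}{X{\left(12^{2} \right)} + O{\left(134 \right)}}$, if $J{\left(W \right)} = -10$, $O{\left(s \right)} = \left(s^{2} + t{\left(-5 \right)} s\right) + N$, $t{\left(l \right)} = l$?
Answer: $- \frac{36}{6842599} \approx -5.2612 \cdot 10^{-6}$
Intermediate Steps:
$N = \frac{65}{36}$ ($N = \left(-65\right) \left(- \frac{1}{36}\right) = \frac{65}{36} \approx 1.8056$)
$O{\left(s \right)} = \frac{65}{36} + s^{2} - 5 s$ ($O{\left(s \right)} = \left(s^{2} - 5 s\right) + \frac{65}{36} = \frac{65}{36} + s^{2} - 5 s$)
$X{\left(r \right)} = - 10 r^{2}$
$\frac{1}{X{\left(12^{2} \right)} + O{\left(134 \right)}} = \frac{1}{- 10 \left(12^{2}\right)^{2} + \left(\frac{65}{36} + 134^{2} - 670\right)} = \frac{1}{- 10 \cdot 144^{2} + \left(\frac{65}{36} + 17956 - 670\right)} = \frac{1}{\left(-10\right) 20736 + \frac{622361}{36}} = \frac{1}{-207360 + \frac{622361}{36}} = \frac{1}{- \frac{6842599}{36}} = - \frac{36}{6842599}$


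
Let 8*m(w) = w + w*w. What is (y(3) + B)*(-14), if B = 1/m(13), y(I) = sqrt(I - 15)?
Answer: -8/13 - 28*I*sqrt(3) ≈ -0.61539 - 48.497*I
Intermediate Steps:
y(I) = sqrt(-15 + I)
m(w) = w/8 + w**2/8 (m(w) = (w + w*w)/8 = (w + w**2)/8 = w/8 + w**2/8)
B = 4/91 (B = 1/((1/8)*13*(1 + 13)) = 1/((1/8)*13*14) = 1/(91/4) = 4/91 ≈ 0.043956)
(y(3) + B)*(-14) = (sqrt(-15 + 3) + 4/91)*(-14) = (sqrt(-12) + 4/91)*(-14) = (2*I*sqrt(3) + 4/91)*(-14) = (4/91 + 2*I*sqrt(3))*(-14) = -8/13 - 28*I*sqrt(3)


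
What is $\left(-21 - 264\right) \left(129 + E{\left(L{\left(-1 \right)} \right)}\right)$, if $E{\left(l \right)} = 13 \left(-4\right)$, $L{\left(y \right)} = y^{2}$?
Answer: $-21945$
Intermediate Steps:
$E{\left(l \right)} = -52$
$\left(-21 - 264\right) \left(129 + E{\left(L{\left(-1 \right)} \right)}\right) = \left(-21 - 264\right) \left(129 - 52\right) = \left(-285\right) 77 = -21945$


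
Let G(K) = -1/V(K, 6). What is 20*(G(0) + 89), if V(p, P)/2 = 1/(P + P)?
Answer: 1660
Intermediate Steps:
V(p, P) = 1/P (V(p, P) = 2/(P + P) = 2/((2*P)) = 2*(1/(2*P)) = 1/P)
G(K) = -6 (G(K) = -1/(1/6) = -1/1/6 = -1*6 = -6)
20*(G(0) + 89) = 20*(-6 + 89) = 20*83 = 1660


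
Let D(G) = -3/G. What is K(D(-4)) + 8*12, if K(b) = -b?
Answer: 381/4 ≈ 95.250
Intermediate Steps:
K(D(-4)) + 8*12 = -(-3)/(-4) + 8*12 = -(-3)*(-1)/4 + 96 = -1*¾ + 96 = -¾ + 96 = 381/4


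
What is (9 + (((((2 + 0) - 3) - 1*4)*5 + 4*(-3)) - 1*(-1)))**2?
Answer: 729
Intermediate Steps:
(9 + (((((2 + 0) - 3) - 1*4)*5 + 4*(-3)) - 1*(-1)))**2 = (9 + ((((2 - 3) - 4)*5 - 12) + 1))**2 = (9 + (((-1 - 4)*5 - 12) + 1))**2 = (9 + ((-5*5 - 12) + 1))**2 = (9 + ((-25 - 12) + 1))**2 = (9 + (-37 + 1))**2 = (9 - 36)**2 = (-27)**2 = 729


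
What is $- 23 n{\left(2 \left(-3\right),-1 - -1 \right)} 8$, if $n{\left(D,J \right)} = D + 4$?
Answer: $368$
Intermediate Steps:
$n{\left(D,J \right)} = 4 + D$
$- 23 n{\left(2 \left(-3\right),-1 - -1 \right)} 8 = - 23 \left(4 + 2 \left(-3\right)\right) 8 = - 23 \left(4 - 6\right) 8 = \left(-23\right) \left(-2\right) 8 = 46 \cdot 8 = 368$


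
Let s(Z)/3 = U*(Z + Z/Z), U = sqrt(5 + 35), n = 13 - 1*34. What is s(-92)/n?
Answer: 26*sqrt(10) ≈ 82.219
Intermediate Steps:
n = -21 (n = 13 - 34 = -21)
U = 2*sqrt(10) (U = sqrt(40) = 2*sqrt(10) ≈ 6.3246)
s(Z) = 6*sqrt(10)*(1 + Z) (s(Z) = 3*((2*sqrt(10))*(Z + Z/Z)) = 3*((2*sqrt(10))*(Z + 1)) = 3*((2*sqrt(10))*(1 + Z)) = 3*(2*sqrt(10)*(1 + Z)) = 6*sqrt(10)*(1 + Z))
s(-92)/n = (6*sqrt(10)*(1 - 92))/(-21) = (6*sqrt(10)*(-91))*(-1/21) = -546*sqrt(10)*(-1/21) = 26*sqrt(10)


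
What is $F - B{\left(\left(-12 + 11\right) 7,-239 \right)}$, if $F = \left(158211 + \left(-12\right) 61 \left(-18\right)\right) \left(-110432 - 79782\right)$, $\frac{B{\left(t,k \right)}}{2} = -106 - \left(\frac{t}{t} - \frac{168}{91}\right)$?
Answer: $- \frac{423802685900}{13} \approx -3.26 \cdot 10^{10}$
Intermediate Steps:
$B{\left(t,k \right)} = - \frac{2734}{13}$ ($B{\left(t,k \right)} = 2 \left(-106 - \left(\frac{t}{t} - \frac{168}{91}\right)\right) = 2 \left(-106 - \left(1 - \frac{24}{13}\right)\right) = 2 \left(-106 - - \frac{11}{13}\right) = 2 \left(-106 + \frac{11}{13}\right) = 2 \left(- \frac{1367}{13}\right) = - \frac{2734}{13}$)
$F = -32600206818$ ($F = \left(158211 - -13176\right) \left(-190214\right) = \left(158211 + 13176\right) \left(-190214\right) = 171387 \left(-190214\right) = -32600206818$)
$F - B{\left(\left(-12 + 11\right) 7,-239 \right)} = -32600206818 - - \frac{2734}{13} = -32600206818 + \frac{2734}{13} = - \frac{423802685900}{13}$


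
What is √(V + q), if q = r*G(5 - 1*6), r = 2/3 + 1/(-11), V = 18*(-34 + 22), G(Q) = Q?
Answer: I*√235851/33 ≈ 14.717*I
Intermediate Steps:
V = -216 (V = 18*(-12) = -216)
r = 19/33 (r = 2*(⅓) + 1*(-1/11) = ⅔ - 1/11 = 19/33 ≈ 0.57576)
q = -19/33 (q = 19*(5 - 1*6)/33 = 19*(5 - 6)/33 = (19/33)*(-1) = -19/33 ≈ -0.57576)
√(V + q) = √(-216 - 19/33) = √(-7147/33) = I*√235851/33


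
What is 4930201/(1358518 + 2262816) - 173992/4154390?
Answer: 9925947293531/7522216878130 ≈ 1.3196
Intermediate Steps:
4930201/(1358518 + 2262816) - 173992/4154390 = 4930201/3621334 - 173992*1/4154390 = 4930201*(1/3621334) - 86996/2077195 = 4930201/3621334 - 86996/2077195 = 9925947293531/7522216878130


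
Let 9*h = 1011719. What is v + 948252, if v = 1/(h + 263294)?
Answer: 3206386123989/3381365 ≈ 9.4825e+5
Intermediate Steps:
h = 1011719/9 (h = (1/9)*1011719 = 1011719/9 ≈ 1.1241e+5)
v = 9/3381365 (v = 1/(1011719/9 + 263294) = 1/(3381365/9) = 9/3381365 ≈ 2.6616e-6)
v + 948252 = 9/3381365 + 948252 = 3206386123989/3381365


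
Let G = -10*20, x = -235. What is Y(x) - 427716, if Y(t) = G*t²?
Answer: -11472716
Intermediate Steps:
G = -200
Y(t) = -200*t²
Y(x) - 427716 = -200*(-235)² - 427716 = -200*55225 - 427716 = -11045000 - 427716 = -11472716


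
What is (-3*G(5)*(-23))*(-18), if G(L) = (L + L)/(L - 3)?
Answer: -6210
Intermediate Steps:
G(L) = 2*L/(-3 + L) (G(L) = (2*L)/(-3 + L) = 2*L/(-3 + L))
(-3*G(5)*(-23))*(-18) = (-6*5/(-3 + 5)*(-23))*(-18) = (-6*5/2*(-23))*(-18) = (-3*5*(-23))*(-18) = -15*(-23)*(-18) = 345*(-18) = -6210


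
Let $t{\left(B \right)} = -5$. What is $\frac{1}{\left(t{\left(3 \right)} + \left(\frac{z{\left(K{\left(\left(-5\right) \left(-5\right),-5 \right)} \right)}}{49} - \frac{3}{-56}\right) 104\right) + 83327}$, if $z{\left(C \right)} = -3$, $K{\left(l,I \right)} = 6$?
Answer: $\frac{49}{4082739} \approx 1.2002 \cdot 10^{-5}$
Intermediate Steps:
$\frac{1}{\left(t{\left(3 \right)} + \left(\frac{z{\left(K{\left(\left(-5\right) \left(-5\right),-5 \right)} \right)}}{49} - \frac{3}{-56}\right) 104\right) + 83327} = \frac{1}{\left(-5 + \left(- \frac{3}{49} - \frac{3}{-56}\right) 104\right) + 83327} = \frac{1}{\left(-5 + \left(\left(-3\right) \frac{1}{49} - - \frac{3}{56}\right) 104\right) + 83327} = \frac{1}{\left(-5 + \left(- \frac{3}{49} + \frac{3}{56}\right) 104\right) + 83327} = \frac{1}{\left(-5 - \frac{39}{49}\right) + 83327} = \frac{1}{- \frac{284}{49} + 83327} = \frac{1}{\frac{4082739}{49}} = \frac{49}{4082739}$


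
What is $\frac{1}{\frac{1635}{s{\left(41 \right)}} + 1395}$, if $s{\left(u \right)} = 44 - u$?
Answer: $\frac{1}{1940} \approx 0.00051546$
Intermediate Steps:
$\frac{1}{\frac{1635}{s{\left(41 \right)}} + 1395} = \frac{1}{\frac{1635}{44 - 41} + 1395} = \frac{1}{\frac{1635}{3} + 1395} = \frac{1}{1635 \cdot \frac{1}{3} + 1395} = \frac{1}{545 + 1395} = \frac{1}{1940}$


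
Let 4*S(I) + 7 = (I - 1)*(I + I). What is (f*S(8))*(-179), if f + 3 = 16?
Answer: -244335/4 ≈ -61084.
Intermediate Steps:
f = 13 (f = -3 + 16 = 13)
S(I) = -7/4 + I*(-1 + I)/2 (S(I) = -7/4 + ((I - 1)*(I + I))/4 = -7/4 + ((-1 + I)*(2*I))/4 = -7/4 + (2*I*(-1 + I))/4 = -7/4 + I*(-1 + I)/2)
(f*S(8))*(-179) = (13*(-7/4 + (½)*8² - ½*8))*(-179) = (13*(-7/4 + (½)*64 - 4))*(-179) = (13*(-7/4 + 32 - 4))*(-179) = (13*(105/4))*(-179) = (1365/4)*(-179) = -244335/4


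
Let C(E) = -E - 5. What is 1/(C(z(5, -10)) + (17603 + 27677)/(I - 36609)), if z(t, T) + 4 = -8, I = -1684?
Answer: 38293/222771 ≈ 0.17189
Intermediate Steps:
z(t, T) = -12 (z(t, T) = -4 - 8 = -12)
C(E) = -5 - E
1/(C(z(5, -10)) + (17603 + 27677)/(I - 36609)) = 1/((-5 - 1*(-12)) + (17603 + 27677)/(-1684 - 36609)) = 1/((-5 + 12) + 45280/(-38293)) = 1/(7 + 45280*(-1/38293)) = 1/(7 - 45280/38293) = 1/(222771/38293) = 38293/222771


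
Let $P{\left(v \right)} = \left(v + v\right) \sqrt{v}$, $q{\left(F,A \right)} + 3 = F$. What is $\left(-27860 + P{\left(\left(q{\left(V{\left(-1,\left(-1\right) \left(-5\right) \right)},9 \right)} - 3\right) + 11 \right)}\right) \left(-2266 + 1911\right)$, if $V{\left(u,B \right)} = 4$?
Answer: $9871130$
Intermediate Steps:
$q{\left(F,A \right)} = -3 + F$
$P{\left(v \right)} = 2 v^{\frac{3}{2}}$ ($P{\left(v \right)} = 2 v \sqrt{v} = 2 v^{\frac{3}{2}}$)
$\left(-27860 + P{\left(\left(q{\left(V{\left(-1,\left(-1\right) \left(-5\right) \right)},9 \right)} - 3\right) + 11 \right)}\right) \left(-2266 + 1911\right) = \left(-27860 + 2 \left(\left(\left(-3 + 4\right) - 3\right) + 11\right)^{\frac{3}{2}}\right) \left(-2266 + 1911\right) = \left(-27860 + 2 \left(\left(1 - 3\right) + 11\right)^{\frac{3}{2}}\right) \left(-355\right) = \left(-27860 + 2 \left(-2 + 11\right)^{\frac{3}{2}}\right) \left(-355\right) = \left(-27860 + 2 \cdot 9^{\frac{3}{2}}\right) \left(-355\right) = \left(-27860 + 2 \cdot 27\right) \left(-355\right) = \left(-27860 + 54\right) \left(-355\right) = \left(-27806\right) \left(-355\right) = 9871130$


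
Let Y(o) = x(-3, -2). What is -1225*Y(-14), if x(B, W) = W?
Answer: 2450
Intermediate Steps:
Y(o) = -2
-1225*Y(-14) = -1225*(-2) = 2450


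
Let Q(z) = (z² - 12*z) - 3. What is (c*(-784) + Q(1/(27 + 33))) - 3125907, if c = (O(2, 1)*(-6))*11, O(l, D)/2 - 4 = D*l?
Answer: -9017935919/3600 ≈ -2.5050e+6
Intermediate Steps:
O(l, D) = 8 + 2*D*l (O(l, D) = 8 + 2*(D*l) = 8 + 2*D*l)
c = -792 (c = ((8 + 2*1*2)*(-6))*11 = ((8 + 4)*(-6))*11 = (12*(-6))*11 = -72*11 = -792)
Q(z) = -3 + z² - 12*z
(c*(-784) + Q(1/(27 + 33))) - 3125907 = (-792*(-784) + (-3 + (1/(27 + 33))² - 12/(27 + 33))) - 3125907 = (620928 + (-3 + (1/60)² - 12/60)) - 3125907 = (620928 + (-3 + (1/60)² - 12*1/60)) - 3125907 = (620928 + (-3 + 1/3600 - ⅕)) - 3125907 = (620928 - 11519/3600) - 3125907 = 2235329281/3600 - 3125907 = -9017935919/3600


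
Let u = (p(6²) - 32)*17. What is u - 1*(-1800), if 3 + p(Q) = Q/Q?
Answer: 1222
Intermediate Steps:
p(Q) = -2 (p(Q) = -3 + Q/Q = -3 + 1 = -2)
u = -578 (u = (-2 - 32)*17 = -34*17 = -578)
u - 1*(-1800) = -578 - 1*(-1800) = -578 + 1800 = 1222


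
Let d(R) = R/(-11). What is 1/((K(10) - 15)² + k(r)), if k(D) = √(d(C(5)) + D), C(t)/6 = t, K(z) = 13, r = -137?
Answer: 44/1713 - I*√16907/1713 ≈ 0.025686 - 0.075906*I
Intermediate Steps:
C(t) = 6*t
d(R) = -R/11 (d(R) = R*(-1/11) = -R/11)
k(D) = √(-30/11 + D) (k(D) = √(-6*5/11 + D) = √(-1/11*30 + D) = √(-30/11 + D))
1/((K(10) - 15)² + k(r)) = 1/((13 - 15)² + √(-330 + 121*(-137))/11) = 1/((-2)² + √(-330 - 16577)/11) = 1/(4 + √(-16907)/11) = 1/(4 + (I*√16907)/11) = 1/(4 + I*√16907/11)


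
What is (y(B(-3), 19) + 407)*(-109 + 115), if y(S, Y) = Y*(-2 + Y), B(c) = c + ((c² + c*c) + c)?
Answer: 4380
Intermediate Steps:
B(c) = 2*c + 2*c² (B(c) = c + ((c² + c²) + c) = c + (2*c² + c) = c + (c + 2*c²) = 2*c + 2*c²)
(y(B(-3), 19) + 407)*(-109 + 115) = (19*(-2 + 19) + 407)*(-109 + 115) = (19*17 + 407)*6 = (323 + 407)*6 = 730*6 = 4380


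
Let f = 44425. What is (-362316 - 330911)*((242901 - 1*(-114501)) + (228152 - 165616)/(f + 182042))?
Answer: -56109669479538290/226467 ≈ -2.4776e+11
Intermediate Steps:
(-362316 - 330911)*((242901 - 1*(-114501)) + (228152 - 165616)/(f + 182042)) = (-362316 - 330911)*((242901 - 1*(-114501)) + (228152 - 165616)/(44425 + 182042)) = -693227*((242901 + 114501) + 62536/226467) = -693227*(357402 + 62536*(1/226467)) = -693227*(357402 + 62536/226467) = -693227*80939821270/226467 = -56109669479538290/226467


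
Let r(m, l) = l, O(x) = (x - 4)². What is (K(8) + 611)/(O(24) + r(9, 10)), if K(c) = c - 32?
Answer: 587/410 ≈ 1.4317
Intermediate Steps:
O(x) = (-4 + x)²
K(c) = -32 + c
(K(8) + 611)/(O(24) + r(9, 10)) = ((-32 + 8) + 611)/((-4 + 24)² + 10) = (-24 + 611)/(20² + 10) = 587/(400 + 10) = 587/410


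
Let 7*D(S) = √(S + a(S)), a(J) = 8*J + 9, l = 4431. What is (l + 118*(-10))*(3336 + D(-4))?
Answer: 10845336 + 9753*I*√3/7 ≈ 1.0845e+7 + 2413.2*I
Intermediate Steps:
a(J) = 9 + 8*J
D(S) = √(9 + 9*S)/7 (D(S) = √(S + (9 + 8*S))/7 = √(9 + 9*S)/7)
(l + 118*(-10))*(3336 + D(-4)) = (4431 + 118*(-10))*(3336 + 3*√(1 - 4)/7) = (4431 - 1180)*(3336 + 3*√(-3)/7) = 3251*(3336 + 3*(I*√3)/7) = 3251*(3336 + 3*I*√3/7) = 10845336 + 9753*I*√3/7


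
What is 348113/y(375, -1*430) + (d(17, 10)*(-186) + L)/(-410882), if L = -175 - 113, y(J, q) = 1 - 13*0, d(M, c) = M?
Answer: 71516684558/205441 ≈ 3.4811e+5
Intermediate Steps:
y(J, q) = 1 (y(J, q) = 1 + 0 = 1)
L = -288
348113/y(375, -1*430) + (d(17, 10)*(-186) + L)/(-410882) = 348113/1 + (17*(-186) - 288)/(-410882) = 348113*1 + (-3162 - 288)*(-1/410882) = 348113 - 3450*(-1/410882) = 348113 + 1725/205441 = 71516684558/205441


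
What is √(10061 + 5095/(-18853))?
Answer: √3575941606114/18853 ≈ 100.30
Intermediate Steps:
√(10061 + 5095/(-18853)) = √(10061 + 5095*(-1/18853)) = √(10061 - 5095/18853) = √(189674938/18853) = √3575941606114/18853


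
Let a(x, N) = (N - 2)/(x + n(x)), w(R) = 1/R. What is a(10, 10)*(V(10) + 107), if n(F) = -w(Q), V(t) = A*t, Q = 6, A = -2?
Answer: 4176/59 ≈ 70.780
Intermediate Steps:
V(t) = -2*t
n(F) = -⅙ (n(F) = -1/6 = -1*⅙ = -⅙)
a(x, N) = (-2 + N)/(-⅙ + x) (a(x, N) = (N - 2)/(x - ⅙) = (-2 + N)/(-⅙ + x))
a(10, 10)*(V(10) + 107) = (6*(-2 + 10)/(-1 + 6*10))*(-2*10 + 107) = (6*8/(-1 + 60))*(-20 + 107) = (6*8/59)*87 = (6*(1/59)*8)*87 = (48/59)*87 = 4176/59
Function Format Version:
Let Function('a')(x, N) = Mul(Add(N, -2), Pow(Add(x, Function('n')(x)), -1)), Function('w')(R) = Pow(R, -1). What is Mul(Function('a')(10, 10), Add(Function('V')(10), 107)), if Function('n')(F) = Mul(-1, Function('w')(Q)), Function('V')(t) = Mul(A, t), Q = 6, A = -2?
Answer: Rational(4176, 59) ≈ 70.780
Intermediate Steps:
Function('V')(t) = Mul(-2, t)
Function('n')(F) = Rational(-1, 6) (Function('n')(F) = Mul(-1, Pow(6, -1)) = Mul(-1, Rational(1, 6)) = Rational(-1, 6))
Function('a')(x, N) = Mul(Pow(Add(Rational(-1, 6), x), -1), Add(-2, N)) (Function('a')(x, N) = Mul(Add(N, -2), Pow(Add(x, Rational(-1, 6)), -1)) = Mul(Add(-2, N), Pow(Add(Rational(-1, 6), x), -1)) = Mul(Pow(Add(Rational(-1, 6), x), -1), Add(-2, N)))
Mul(Function('a')(10, 10), Add(Function('V')(10), 107)) = Mul(Mul(6, Pow(Add(-1, Mul(6, 10)), -1), Add(-2, 10)), Add(Mul(-2, 10), 107)) = Mul(Mul(6, Pow(Add(-1, 60), -1), 8), Add(-20, 107)) = Mul(Mul(6, Pow(59, -1), 8), 87) = Mul(Mul(6, Rational(1, 59), 8), 87) = Mul(Rational(48, 59), 87) = Rational(4176, 59)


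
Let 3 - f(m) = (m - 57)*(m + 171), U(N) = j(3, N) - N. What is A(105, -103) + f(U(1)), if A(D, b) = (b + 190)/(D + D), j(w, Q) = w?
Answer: 666289/70 ≈ 9518.4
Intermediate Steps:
U(N) = 3 - N
A(D, b) = (190 + b)/(2*D) (A(D, b) = (190 + b)/((2*D)) = (190 + b)*(1/(2*D)) = (190 + b)/(2*D))
f(m) = 3 - (-57 + m)*(171 + m) (f(m) = 3 - (m - 57)*(m + 171) = 3 - (-57 + m)*(171 + m))
A(105, -103) + f(U(1)) = (½)*(190 - 103)/105 + (9750 - (3 - 1*1)² - 114*(3 - 1*1)) = (½)*(1/105)*87 + (9750 - (3 - 1)² - 114*(3 - 1)) = 29/70 + (9750 - 1*2² - 114*2) = 29/70 + (9750 - 1*4 - 228) = 29/70 + (9750 - 4 - 228) = 29/70 + 9518 = 666289/70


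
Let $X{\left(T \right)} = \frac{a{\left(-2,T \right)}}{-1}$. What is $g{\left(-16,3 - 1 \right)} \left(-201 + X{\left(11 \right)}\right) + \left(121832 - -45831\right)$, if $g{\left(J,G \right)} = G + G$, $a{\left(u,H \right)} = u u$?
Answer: $166843$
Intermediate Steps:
$a{\left(u,H \right)} = u^{2}$
$g{\left(J,G \right)} = 2 G$
$X{\left(T \right)} = -4$ ($X{\left(T \right)} = \frac{\left(-2\right)^{2}}{-1} = 4 \left(-1\right) = -4$)
$g{\left(-16,3 - 1 \right)} \left(-201 + X{\left(11 \right)}\right) + \left(121832 - -45831\right) = 2 \left(3 - 1\right) \left(-201 - 4\right) + \left(121832 - -45831\right) = 2 \left(3 - 1\right) \left(-205\right) + \left(121832 + 45831\right) = 2 \cdot 2 \left(-205\right) + 167663 = 4 \left(-205\right) + 167663 = -820 + 167663 = 166843$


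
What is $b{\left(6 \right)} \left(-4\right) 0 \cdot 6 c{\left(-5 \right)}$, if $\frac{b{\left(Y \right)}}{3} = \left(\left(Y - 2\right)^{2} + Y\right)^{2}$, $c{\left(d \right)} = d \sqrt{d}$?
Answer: $0$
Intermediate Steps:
$c{\left(d \right)} = d^{\frac{3}{2}}$
$b{\left(Y \right)} = 3 \left(Y + \left(-2 + Y\right)^{2}\right)^{2}$ ($b{\left(Y \right)} = 3 \left(\left(Y - 2\right)^{2} + Y\right)^{2} = 3 \left(\left(-2 + Y\right)^{2} + Y\right)^{2} = 3 \left(Y + \left(-2 + Y\right)^{2}\right)^{2}$)
$b{\left(6 \right)} \left(-4\right) 0 \cdot 6 c{\left(-5 \right)} = 3 \left(6 + \left(-2 + 6\right)^{2}\right)^{2} \left(-4\right) 0 \cdot 6 \left(-5\right)^{\frac{3}{2}} = 3 \left(6 + 4^{2}\right)^{2} \cdot 0 \cdot 6 \left(- 5 i \sqrt{5}\right) = 3 \left(6 + 16\right)^{2} \cdot 0 \left(- 5 i \sqrt{5}\right) = 3 \cdot 22^{2} \cdot 0 \left(- 5 i \sqrt{5}\right) = 3 \cdot 484 \cdot 0 \left(- 5 i \sqrt{5}\right) = 1452 \cdot 0 \left(- 5 i \sqrt{5}\right) = 0 \left(- 5 i \sqrt{5}\right) = 0$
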